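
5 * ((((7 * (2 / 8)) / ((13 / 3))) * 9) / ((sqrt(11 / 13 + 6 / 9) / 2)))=945 * sqrt(2301) / 1534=29.55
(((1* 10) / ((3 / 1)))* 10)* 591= 19700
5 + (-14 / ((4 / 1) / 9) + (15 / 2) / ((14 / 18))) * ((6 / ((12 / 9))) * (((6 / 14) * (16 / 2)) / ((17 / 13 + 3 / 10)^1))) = -2096915 / 10241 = -204.76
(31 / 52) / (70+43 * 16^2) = 0.00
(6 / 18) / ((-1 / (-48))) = 16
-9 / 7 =-1.29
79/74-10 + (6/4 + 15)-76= -2532/37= -68.43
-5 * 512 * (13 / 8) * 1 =-4160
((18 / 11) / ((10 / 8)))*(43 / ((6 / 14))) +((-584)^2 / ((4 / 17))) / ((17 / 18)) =84418584 / 55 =1534883.35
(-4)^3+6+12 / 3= -54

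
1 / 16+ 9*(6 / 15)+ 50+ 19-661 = -47067 / 80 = -588.34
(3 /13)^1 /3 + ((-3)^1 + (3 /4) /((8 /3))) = -1099 /416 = -2.64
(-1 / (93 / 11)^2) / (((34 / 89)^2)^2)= -7591811161 / 11557970064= -0.66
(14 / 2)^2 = 49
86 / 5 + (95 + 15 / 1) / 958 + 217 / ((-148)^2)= 908856691 / 52460080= 17.32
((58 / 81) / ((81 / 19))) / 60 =0.00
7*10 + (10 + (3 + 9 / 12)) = 335 / 4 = 83.75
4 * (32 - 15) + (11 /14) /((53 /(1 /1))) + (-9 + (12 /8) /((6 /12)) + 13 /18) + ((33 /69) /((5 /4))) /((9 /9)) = 24237001 /383985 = 63.12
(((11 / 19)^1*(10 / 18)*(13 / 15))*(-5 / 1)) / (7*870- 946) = -715 / 2638872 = -0.00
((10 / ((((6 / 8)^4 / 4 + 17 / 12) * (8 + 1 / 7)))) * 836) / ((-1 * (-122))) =315392 / 56059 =5.63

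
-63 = -63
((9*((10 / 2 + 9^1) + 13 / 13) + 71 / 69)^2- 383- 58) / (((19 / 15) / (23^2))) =429986975 / 57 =7543631.14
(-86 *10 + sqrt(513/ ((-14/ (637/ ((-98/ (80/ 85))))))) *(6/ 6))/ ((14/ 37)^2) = -294335/ 49 + 4107 *sqrt(88179)/ 11662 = -5902.26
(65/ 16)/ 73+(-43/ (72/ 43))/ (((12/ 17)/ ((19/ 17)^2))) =-48667027/ 1072224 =-45.39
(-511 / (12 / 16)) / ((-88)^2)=-511 / 5808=-0.09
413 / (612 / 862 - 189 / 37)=-6586111 / 70137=-93.90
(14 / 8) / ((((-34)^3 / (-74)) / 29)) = 0.10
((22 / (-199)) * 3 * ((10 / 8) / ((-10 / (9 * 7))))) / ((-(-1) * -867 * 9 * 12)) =-77 / 2760528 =-0.00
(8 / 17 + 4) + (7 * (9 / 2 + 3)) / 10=661 / 68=9.72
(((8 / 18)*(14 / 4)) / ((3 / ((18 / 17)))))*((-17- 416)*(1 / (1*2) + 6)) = -78806 / 51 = -1545.22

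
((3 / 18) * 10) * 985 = 1641.67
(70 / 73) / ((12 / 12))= 70 / 73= 0.96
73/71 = 1.03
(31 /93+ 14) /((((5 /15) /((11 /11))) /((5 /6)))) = 215 /6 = 35.83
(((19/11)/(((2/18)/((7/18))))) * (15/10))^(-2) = 1936/159201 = 0.01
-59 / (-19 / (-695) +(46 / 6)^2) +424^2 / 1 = 66125917931 / 367826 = 179775.00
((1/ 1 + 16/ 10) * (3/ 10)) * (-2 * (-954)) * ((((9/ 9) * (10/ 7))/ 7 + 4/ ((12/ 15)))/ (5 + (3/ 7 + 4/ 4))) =210834/ 175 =1204.77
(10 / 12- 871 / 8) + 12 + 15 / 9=-755 / 8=-94.38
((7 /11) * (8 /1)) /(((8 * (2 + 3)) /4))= 28 /55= 0.51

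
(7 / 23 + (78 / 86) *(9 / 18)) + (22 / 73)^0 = 3477 / 1978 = 1.76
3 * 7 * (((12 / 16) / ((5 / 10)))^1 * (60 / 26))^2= 42525 / 169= 251.63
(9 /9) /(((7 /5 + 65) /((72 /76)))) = 45 /3154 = 0.01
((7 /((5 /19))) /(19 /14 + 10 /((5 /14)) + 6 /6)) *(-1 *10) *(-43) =160132 /425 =376.78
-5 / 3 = -1.67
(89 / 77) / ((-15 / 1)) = -89 / 1155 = -0.08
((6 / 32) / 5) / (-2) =-3 / 160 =-0.02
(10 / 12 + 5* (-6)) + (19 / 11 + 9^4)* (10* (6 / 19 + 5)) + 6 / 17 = 348831.95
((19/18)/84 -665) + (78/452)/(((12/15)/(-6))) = -113838223/170856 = -666.28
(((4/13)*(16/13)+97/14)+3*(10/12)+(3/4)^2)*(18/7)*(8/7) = 1766511/57967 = 30.47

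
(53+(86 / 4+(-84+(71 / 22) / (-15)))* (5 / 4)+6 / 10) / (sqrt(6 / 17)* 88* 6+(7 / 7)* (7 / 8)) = 3894632 / 17663616795 - 4189184* sqrt(102) / 535261115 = -0.08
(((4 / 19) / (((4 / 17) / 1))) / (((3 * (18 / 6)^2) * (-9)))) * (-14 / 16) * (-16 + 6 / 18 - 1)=-2975 / 55404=-0.05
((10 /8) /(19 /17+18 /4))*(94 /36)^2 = 187765 /123768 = 1.52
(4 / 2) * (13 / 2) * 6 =78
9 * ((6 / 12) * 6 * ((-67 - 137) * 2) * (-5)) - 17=55063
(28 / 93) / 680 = 7 / 15810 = 0.00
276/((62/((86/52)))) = 2967/403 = 7.36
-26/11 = -2.36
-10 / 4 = -5 / 2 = -2.50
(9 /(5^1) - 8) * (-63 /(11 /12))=23436 /55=426.11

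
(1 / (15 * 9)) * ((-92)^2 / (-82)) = -4232 / 5535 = -0.76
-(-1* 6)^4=-1296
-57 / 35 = -1.63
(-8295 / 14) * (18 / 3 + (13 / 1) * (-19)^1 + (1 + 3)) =280845 / 2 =140422.50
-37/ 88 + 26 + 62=7707/ 88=87.58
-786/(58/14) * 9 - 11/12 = -594535/348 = -1708.43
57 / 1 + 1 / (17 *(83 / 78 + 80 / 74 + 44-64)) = 49928715 / 875993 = 57.00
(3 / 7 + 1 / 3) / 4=4 / 21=0.19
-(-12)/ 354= 2/ 59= 0.03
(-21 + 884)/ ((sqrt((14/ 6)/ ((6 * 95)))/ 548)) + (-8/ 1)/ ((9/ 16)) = -128/ 9 + 1418772 * sqrt(1330)/ 7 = 7391618.67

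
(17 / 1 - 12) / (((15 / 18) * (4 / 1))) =3 / 2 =1.50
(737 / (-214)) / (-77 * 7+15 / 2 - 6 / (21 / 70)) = 737 / 118021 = 0.01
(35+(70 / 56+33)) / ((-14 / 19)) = -5263 / 56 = -93.98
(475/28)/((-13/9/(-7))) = 4275/52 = 82.21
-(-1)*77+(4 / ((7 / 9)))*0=77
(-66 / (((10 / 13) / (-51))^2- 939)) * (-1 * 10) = -0.70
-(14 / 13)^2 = -1.16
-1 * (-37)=37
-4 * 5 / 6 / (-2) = 5 / 3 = 1.67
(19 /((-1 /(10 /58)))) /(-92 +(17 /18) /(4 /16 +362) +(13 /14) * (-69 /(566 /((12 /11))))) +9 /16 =1037794088907 /1735266145328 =0.60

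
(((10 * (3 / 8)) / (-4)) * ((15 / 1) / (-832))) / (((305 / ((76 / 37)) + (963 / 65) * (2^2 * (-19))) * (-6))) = 7125 / 2472326656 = 0.00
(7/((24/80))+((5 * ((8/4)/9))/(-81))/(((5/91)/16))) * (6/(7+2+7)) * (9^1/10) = 7049/1080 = 6.53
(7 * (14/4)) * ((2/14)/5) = 7/10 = 0.70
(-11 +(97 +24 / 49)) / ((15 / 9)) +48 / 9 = 42062 / 735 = 57.23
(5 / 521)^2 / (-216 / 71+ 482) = 0.00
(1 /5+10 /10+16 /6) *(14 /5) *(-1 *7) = -5684 /75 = -75.79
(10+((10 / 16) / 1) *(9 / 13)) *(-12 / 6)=-1085 / 52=-20.87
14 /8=7 /4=1.75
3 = 3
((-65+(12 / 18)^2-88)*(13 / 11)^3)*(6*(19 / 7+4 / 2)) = -6032962 / 847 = -7122.74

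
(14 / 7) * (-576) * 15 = -17280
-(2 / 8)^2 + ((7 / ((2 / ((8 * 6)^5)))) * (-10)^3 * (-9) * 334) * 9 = 386034126815231999 / 16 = 24127132925951999.94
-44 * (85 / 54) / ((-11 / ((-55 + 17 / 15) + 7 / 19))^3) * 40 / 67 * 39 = -12533300636852528 / 67561184295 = -185510.38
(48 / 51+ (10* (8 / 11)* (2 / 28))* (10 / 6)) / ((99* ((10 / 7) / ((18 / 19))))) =7096 / 586245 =0.01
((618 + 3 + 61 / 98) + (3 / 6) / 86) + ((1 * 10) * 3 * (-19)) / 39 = 66506759 / 109564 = 607.01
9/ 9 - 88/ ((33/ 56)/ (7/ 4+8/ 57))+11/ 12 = -191777/ 684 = -280.38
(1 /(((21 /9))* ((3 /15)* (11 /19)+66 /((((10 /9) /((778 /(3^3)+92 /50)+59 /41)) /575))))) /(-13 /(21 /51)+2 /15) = -11685 /939588592162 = -0.00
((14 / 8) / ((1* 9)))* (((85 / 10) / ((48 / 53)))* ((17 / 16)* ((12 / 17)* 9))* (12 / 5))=18921 / 640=29.56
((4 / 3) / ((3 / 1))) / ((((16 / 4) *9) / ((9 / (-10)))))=-1 / 90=-0.01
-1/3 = -0.33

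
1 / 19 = 0.05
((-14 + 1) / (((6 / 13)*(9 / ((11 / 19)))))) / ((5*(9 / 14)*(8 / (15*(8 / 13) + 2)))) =-73073 / 92340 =-0.79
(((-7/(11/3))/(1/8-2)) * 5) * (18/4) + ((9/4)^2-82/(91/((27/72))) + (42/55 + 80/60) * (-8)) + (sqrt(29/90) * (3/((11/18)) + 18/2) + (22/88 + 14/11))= 20.28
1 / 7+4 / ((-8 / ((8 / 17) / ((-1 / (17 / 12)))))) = 10 / 21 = 0.48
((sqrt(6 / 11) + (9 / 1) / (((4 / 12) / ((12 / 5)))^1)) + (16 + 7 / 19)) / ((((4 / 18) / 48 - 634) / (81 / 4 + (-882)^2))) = -1295725272138 / 13009585 - 168035958* sqrt(66) / 1506373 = -100503.98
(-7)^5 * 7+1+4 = -117644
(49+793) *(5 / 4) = 2105 / 2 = 1052.50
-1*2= -2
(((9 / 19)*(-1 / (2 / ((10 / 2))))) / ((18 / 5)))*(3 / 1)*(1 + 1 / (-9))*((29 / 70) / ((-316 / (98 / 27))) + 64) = -13650185 / 243162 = -56.14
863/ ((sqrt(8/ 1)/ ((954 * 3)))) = 873243.64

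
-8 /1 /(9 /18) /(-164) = 4 /41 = 0.10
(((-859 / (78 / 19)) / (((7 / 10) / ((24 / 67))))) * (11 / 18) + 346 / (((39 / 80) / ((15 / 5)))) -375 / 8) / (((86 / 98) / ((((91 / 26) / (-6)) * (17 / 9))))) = -737534788865 / 291234528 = -2532.44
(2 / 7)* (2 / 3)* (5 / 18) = 10 / 189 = 0.05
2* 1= 2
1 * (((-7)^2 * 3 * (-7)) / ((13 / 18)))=-18522 / 13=-1424.77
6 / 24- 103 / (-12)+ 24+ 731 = 4583 / 6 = 763.83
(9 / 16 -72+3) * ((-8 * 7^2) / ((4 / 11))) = 590205 / 8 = 73775.62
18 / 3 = 6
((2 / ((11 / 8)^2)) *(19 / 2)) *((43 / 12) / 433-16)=-25260272 / 157179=-160.71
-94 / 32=-47 / 16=-2.94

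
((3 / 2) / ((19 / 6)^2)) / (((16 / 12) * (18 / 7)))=0.04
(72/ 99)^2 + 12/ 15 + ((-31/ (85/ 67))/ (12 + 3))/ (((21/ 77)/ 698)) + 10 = -1924368616/ 462825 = -4157.88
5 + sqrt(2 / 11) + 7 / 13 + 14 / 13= sqrt(22) / 11 + 86 / 13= 7.04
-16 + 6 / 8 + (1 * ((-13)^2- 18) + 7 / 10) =2729 / 20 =136.45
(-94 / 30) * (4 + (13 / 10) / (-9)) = -16309 / 1350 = -12.08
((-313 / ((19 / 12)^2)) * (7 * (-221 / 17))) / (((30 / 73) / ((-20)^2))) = 3992177280 / 361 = 11058662.83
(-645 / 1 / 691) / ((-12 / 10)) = 1075 / 1382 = 0.78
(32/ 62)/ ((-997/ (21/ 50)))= -168/ 772675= -0.00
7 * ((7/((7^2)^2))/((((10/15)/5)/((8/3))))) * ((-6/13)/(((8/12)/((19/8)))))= -855/1274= -0.67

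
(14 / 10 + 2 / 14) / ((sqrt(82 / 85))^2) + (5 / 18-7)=-26465 / 5166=-5.12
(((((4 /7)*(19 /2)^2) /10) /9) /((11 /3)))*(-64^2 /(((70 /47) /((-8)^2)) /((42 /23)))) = -2223898624 /44275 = -50229.22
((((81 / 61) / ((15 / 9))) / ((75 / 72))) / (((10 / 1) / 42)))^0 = 1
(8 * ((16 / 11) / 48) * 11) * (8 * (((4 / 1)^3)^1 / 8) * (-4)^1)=-2048 / 3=-682.67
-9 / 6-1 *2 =-7 / 2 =-3.50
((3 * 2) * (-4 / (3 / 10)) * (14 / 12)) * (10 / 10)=-280 / 3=-93.33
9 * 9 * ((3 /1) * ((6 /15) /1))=486 /5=97.20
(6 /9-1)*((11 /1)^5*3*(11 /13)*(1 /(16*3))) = -1771561 /624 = -2839.04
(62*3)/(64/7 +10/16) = 19.04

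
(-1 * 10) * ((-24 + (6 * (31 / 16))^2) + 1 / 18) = -1111.96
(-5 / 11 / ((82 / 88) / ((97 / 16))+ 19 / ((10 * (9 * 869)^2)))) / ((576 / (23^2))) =-792604971675 / 291827221856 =-2.72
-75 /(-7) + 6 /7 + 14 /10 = 454 /35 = 12.97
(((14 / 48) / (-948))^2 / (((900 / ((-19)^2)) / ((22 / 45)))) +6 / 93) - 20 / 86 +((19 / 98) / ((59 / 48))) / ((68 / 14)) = -13299963538240181053 / 98105489287319808000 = -0.14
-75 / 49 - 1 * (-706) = 34519 / 49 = 704.47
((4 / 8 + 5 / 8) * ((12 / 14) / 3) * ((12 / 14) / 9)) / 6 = 1 / 196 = 0.01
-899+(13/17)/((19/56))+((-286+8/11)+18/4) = -8367449/7106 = -1177.52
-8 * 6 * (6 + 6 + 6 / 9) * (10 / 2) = -3040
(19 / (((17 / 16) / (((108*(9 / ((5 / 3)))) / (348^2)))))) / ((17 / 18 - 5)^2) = 1994544 / 380943565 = 0.01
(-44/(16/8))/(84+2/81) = -891/3403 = -0.26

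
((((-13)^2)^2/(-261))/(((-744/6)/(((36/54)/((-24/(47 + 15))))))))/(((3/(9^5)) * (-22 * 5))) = 6940323/25520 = 271.96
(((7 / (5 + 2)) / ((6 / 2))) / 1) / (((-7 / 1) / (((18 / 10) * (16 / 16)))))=-3 / 35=-0.09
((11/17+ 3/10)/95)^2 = 25921/260822500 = 0.00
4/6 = 2/3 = 0.67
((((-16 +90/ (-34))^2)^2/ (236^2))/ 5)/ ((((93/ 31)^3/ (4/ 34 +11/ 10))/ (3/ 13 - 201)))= -20206176281121/ 5140223105680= -3.93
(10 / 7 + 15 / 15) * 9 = 21.86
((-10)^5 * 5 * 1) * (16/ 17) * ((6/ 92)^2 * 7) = -126000000/ 8993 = -14010.90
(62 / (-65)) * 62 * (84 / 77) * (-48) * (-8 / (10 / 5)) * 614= -7605507.22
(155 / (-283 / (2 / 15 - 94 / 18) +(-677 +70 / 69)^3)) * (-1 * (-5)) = -58302134775 / 23237790466860788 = -0.00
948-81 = 867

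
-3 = -3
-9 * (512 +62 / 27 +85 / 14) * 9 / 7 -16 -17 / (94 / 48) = -27848239 / 4606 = -6046.08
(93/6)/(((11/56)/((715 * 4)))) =225680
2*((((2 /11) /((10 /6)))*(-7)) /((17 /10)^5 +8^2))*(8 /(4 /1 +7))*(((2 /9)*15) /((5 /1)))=-8960000 /946202697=-0.01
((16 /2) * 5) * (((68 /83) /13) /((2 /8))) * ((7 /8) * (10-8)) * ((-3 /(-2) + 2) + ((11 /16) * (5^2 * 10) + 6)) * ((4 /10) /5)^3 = 5525408 /3371875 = 1.64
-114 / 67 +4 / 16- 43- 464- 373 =-236229 / 268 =-881.45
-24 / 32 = -0.75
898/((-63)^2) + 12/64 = 26275/63504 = 0.41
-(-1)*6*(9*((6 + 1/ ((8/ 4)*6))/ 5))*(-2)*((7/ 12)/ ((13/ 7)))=-10731/ 260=-41.27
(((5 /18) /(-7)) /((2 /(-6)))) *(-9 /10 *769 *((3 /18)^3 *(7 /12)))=-769 /3456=-0.22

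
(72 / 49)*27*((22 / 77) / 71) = 3888 / 24353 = 0.16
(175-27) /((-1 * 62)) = -2.39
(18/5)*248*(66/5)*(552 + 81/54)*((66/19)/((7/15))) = 32288728032/665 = 48554478.24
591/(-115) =-591/115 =-5.14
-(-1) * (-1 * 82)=-82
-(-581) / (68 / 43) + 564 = 63335 / 68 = 931.40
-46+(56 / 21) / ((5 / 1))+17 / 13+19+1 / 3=-24.83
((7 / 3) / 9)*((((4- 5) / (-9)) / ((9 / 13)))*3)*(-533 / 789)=-0.08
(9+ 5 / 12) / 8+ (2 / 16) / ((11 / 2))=1267 / 1056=1.20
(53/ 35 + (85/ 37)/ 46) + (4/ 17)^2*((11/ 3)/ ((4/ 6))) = 32171469/ 17215730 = 1.87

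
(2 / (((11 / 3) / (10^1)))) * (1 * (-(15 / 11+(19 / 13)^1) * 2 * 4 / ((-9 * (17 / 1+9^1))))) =32320 / 61347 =0.53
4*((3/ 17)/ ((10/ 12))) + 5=497/ 85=5.85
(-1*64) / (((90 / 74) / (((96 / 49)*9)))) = -227328 / 245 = -927.87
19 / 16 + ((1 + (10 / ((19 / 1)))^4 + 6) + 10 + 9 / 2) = 22.76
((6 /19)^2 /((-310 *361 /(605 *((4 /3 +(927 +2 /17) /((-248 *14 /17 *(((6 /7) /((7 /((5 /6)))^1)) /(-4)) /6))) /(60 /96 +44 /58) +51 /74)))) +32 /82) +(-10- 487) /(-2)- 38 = 2251907996849259 /10699255261810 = 210.47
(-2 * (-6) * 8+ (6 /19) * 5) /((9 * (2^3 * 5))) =103 /380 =0.27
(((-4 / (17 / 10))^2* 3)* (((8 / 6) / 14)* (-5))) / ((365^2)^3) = -128 / 38268642472830875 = -0.00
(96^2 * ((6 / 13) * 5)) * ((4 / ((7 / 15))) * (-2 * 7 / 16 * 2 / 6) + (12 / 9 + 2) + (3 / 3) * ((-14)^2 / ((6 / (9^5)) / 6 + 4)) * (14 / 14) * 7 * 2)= 14607298.23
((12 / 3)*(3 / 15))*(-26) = -104 / 5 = -20.80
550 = 550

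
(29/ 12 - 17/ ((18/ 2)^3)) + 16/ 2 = 30307/ 2916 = 10.39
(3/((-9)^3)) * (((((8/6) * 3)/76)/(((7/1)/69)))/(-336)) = 23/3619728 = 0.00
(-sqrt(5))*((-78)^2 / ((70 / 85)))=-51714*sqrt(5) / 7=-16519.43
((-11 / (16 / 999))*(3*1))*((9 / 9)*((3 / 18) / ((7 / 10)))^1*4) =-54945 / 28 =-1962.32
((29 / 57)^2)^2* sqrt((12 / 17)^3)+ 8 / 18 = 5658248* sqrt(51) / 1016894763+ 4 / 9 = 0.48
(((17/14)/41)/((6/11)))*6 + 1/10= 611/1435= 0.43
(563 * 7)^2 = 15531481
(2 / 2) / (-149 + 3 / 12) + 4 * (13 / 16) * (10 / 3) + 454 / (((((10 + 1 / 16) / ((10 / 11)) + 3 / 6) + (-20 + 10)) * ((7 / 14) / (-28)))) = -16195.71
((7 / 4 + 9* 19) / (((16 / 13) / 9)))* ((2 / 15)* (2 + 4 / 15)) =152711 / 400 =381.78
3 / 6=1 / 2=0.50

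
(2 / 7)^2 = 4 / 49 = 0.08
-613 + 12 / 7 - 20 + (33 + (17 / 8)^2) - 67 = -660.77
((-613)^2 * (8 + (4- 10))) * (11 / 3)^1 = 2755639.33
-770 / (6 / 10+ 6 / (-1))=3850 / 27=142.59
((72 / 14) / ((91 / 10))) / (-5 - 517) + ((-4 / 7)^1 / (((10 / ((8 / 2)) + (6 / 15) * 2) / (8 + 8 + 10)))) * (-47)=128993660 / 609609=211.60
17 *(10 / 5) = 34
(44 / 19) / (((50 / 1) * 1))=22 / 475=0.05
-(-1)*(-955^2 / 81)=-912025 / 81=-11259.57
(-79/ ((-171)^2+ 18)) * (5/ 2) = -395/ 58518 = -0.01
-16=-16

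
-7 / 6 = -1.17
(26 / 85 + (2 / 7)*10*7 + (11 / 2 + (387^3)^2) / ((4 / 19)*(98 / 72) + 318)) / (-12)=-97658673708781355519 / 111031080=-879561594003.96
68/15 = 4.53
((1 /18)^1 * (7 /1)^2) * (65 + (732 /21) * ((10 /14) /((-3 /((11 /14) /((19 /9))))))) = 403475 /2394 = 168.54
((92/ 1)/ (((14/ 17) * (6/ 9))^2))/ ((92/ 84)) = 7803/ 28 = 278.68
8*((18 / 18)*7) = 56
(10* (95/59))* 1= 950/59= 16.10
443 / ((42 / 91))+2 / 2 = 5765 / 6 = 960.83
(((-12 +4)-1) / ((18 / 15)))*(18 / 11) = -135 / 11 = -12.27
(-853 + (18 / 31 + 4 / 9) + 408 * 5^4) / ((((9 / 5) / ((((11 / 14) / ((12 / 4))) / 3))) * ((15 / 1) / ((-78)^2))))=263633337682 / 52731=4999589.19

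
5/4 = 1.25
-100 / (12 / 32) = -800 / 3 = -266.67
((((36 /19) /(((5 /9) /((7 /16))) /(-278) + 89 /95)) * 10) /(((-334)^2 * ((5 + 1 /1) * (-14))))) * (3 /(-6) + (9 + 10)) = -3471525 /86519821588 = -0.00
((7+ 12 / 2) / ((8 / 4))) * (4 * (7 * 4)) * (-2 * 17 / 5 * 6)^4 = 1260816979968 / 625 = 2017307167.95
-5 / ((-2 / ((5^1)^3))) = 625 / 2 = 312.50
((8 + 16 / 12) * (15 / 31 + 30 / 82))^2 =101606400 / 1615441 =62.90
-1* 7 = -7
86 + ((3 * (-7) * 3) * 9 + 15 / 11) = -5276 / 11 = -479.64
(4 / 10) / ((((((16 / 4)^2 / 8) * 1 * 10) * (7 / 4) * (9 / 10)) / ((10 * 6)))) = 16 / 21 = 0.76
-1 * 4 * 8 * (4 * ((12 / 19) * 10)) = -15360 / 19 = -808.42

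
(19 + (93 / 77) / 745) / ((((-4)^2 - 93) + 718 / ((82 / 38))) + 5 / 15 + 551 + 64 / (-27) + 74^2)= 1206660996 / 398843299085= 0.00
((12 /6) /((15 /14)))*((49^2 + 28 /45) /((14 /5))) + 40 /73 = 15784058 /9855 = 1601.63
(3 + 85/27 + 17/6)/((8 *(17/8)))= 485/918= 0.53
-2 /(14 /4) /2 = -2 /7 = -0.29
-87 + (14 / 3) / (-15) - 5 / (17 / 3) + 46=-42.19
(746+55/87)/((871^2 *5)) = 64957/330008835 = 0.00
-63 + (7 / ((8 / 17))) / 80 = -40201 / 640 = -62.81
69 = 69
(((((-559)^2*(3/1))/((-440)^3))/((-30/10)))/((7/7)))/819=24037/5366592000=0.00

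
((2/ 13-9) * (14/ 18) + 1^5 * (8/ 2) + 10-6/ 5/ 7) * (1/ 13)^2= 28453/ 692055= 0.04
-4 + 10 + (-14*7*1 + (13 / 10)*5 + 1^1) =-169 / 2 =-84.50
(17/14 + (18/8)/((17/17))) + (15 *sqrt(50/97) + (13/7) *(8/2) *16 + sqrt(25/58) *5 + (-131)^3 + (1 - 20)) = -62943655/28 + 25 *sqrt(58)/58 + 75 *sqrt(194)/97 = -2247973.63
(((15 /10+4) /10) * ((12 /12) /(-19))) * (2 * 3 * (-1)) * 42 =693 /95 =7.29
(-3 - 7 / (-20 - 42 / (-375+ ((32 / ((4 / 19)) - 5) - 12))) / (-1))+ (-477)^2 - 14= 180416736 / 793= 227511.65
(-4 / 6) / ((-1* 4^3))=0.01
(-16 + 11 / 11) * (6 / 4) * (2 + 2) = -90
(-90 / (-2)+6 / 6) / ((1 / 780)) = 35880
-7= -7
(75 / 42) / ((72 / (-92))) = -575 / 252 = -2.28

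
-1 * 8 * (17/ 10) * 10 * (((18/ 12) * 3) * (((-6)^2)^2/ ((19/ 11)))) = -8724672/ 19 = -459193.26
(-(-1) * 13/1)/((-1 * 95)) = -13/95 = -0.14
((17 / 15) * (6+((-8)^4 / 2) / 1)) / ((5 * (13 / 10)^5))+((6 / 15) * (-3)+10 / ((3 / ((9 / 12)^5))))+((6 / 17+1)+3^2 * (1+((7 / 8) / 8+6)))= 709691705123 / 3728924160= 190.32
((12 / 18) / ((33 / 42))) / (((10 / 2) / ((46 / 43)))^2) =59248 / 1525425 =0.04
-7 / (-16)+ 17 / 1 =279 / 16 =17.44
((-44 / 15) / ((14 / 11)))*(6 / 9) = -484 / 315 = -1.54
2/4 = 1/2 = 0.50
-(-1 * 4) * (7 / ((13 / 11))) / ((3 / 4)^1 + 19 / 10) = 6160 / 689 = 8.94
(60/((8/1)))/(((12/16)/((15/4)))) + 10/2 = 85/2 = 42.50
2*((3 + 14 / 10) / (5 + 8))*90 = 792 / 13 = 60.92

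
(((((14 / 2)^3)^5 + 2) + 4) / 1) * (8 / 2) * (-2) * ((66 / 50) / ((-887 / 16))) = 20053699818024576 / 22175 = 904338210508.44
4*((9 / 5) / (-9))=-4 / 5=-0.80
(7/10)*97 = 679/10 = 67.90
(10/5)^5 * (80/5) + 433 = 945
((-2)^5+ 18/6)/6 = -29/6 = -4.83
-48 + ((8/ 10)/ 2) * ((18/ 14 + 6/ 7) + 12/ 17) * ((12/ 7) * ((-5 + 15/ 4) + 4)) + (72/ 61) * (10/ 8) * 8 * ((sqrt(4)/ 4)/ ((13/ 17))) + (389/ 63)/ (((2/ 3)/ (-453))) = -27945724421/ 6605690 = -4230.55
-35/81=-0.43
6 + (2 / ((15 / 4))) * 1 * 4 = 122 / 15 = 8.13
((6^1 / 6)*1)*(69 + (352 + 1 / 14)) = 5895 / 14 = 421.07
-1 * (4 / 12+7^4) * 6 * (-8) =115264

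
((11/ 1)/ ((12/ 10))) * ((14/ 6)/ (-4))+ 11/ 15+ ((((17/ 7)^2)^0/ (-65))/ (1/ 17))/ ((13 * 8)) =-140431/ 30420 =-4.62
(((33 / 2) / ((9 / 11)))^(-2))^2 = 1296 / 214358881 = 0.00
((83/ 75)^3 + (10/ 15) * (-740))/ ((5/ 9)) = -207553213/ 234375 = -885.56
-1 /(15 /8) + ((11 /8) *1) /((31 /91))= 13031 /3720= 3.50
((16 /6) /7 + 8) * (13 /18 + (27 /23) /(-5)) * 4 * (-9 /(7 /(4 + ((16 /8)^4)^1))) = -420.19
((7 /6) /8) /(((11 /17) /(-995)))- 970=-630565 /528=-1194.25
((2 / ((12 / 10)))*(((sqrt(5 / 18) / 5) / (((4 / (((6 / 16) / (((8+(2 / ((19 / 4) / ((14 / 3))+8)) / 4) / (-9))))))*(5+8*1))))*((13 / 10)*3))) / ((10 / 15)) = -303*sqrt(10) / 115712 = -0.01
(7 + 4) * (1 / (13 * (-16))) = -11 / 208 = -0.05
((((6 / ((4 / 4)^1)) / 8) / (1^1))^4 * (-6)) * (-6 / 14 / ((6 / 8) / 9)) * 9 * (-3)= -59049 / 224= -263.61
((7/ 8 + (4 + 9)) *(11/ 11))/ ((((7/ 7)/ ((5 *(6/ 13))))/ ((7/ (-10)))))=-2331/ 104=-22.41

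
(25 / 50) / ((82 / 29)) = 29 / 164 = 0.18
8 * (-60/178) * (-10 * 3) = 7200/89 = 80.90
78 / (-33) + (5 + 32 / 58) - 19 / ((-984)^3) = 968960896429 / 303931685376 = 3.19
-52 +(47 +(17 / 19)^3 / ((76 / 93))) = -4.12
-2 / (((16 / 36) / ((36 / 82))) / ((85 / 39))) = -2295 / 533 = -4.31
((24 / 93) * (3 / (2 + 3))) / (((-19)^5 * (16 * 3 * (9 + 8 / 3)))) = -3 / 26865674150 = -0.00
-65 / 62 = -1.05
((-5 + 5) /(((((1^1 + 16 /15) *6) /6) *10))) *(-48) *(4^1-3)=0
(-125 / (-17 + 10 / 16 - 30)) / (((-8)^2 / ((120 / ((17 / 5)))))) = 9375 / 6307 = 1.49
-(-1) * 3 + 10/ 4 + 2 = 15/ 2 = 7.50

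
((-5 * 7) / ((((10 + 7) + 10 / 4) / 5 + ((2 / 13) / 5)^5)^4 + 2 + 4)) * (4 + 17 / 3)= -1014974566834759491513114929199218750000 / 712014478020246454531126626436556859087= -1.43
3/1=3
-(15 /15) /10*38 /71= -19 /355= -0.05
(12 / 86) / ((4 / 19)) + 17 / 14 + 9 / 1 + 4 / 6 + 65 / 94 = 1038551 / 84882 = 12.24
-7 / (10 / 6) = -21 / 5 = -4.20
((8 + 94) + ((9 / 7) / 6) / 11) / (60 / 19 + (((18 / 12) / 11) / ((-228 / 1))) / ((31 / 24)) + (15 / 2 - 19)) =-9253779 / 756721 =-12.23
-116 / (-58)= 2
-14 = -14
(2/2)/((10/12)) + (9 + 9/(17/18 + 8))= 9021/805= 11.21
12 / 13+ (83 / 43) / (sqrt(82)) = 83 * sqrt(82) / 3526+ 12 / 13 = 1.14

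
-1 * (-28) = 28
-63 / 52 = -1.21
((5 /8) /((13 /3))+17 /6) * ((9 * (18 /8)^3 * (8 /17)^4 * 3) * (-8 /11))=-32.66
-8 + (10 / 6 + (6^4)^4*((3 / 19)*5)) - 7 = 126949945834760 / 57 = 2227192032188.77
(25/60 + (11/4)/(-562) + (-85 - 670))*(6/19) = -5088943/21356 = -238.29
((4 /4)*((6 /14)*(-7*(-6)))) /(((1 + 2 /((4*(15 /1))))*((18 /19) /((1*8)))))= 4560 /31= 147.10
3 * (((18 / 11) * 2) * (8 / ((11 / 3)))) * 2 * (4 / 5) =20736 / 605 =34.27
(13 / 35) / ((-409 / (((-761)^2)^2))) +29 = -4359954309198 / 14315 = -304572428.17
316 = 316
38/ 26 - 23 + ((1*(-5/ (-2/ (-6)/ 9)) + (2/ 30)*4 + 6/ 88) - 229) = -385.20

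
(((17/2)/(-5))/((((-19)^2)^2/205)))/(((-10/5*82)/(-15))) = -255/1042568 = -0.00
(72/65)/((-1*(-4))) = 18/65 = 0.28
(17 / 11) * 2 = 34 / 11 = 3.09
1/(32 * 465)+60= 892801/14880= 60.00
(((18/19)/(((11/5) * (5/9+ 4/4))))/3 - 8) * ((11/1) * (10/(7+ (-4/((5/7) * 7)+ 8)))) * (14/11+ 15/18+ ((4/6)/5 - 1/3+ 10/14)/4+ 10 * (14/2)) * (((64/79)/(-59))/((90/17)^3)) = 75873482291312/185297094484425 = 0.41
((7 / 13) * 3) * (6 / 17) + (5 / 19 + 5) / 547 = 1331618 / 2296853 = 0.58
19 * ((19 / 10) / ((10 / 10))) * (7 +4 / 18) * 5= 23465 / 18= 1303.61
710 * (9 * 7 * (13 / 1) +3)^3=394342696080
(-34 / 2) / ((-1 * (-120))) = -17 / 120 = -0.14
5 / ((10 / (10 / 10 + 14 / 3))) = 17 / 6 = 2.83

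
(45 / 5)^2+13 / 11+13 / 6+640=47807 / 66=724.35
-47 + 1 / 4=-187 / 4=-46.75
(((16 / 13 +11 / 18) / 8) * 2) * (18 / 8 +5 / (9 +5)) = 31463 / 26208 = 1.20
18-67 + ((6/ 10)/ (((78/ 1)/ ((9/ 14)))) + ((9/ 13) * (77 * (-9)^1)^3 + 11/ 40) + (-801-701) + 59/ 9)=-7548239379589/ 32760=-230410237.47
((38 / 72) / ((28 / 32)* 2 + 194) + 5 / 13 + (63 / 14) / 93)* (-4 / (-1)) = 4949434 / 2839941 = 1.74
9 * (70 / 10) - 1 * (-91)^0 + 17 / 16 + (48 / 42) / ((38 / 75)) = 65.32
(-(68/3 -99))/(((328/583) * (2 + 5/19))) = 2536633/42312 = 59.95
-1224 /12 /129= -34 /43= -0.79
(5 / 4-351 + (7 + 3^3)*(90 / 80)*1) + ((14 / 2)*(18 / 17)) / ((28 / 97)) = -4859 / 17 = -285.82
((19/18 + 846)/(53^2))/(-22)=-15247/1112364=-0.01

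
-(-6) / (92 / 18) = 1.17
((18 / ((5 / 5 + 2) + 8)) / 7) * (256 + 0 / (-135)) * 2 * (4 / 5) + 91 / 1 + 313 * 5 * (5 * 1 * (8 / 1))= 24172899 / 385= 62786.75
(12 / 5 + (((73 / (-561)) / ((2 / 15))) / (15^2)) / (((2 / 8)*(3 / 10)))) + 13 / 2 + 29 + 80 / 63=13823357 / 353430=39.11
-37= -37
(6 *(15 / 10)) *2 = 18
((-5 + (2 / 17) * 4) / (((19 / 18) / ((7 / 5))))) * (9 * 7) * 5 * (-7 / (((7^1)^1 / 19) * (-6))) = -5992.41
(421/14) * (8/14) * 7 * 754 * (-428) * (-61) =16575133744/7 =2367876249.14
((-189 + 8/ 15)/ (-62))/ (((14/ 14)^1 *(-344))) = -2827/ 319920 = -0.01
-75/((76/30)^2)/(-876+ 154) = 16875/1042568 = 0.02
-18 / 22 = -9 / 11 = -0.82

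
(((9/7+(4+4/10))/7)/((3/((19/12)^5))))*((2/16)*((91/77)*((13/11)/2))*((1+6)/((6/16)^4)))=83273685469/1000290060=83.25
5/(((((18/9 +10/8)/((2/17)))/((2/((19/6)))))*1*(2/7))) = 1680/4199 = 0.40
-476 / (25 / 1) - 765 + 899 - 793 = -16951 / 25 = -678.04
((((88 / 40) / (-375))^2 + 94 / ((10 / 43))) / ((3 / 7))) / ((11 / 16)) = 159153763552 / 116015625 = 1371.83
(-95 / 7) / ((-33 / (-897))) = -28405 / 77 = -368.90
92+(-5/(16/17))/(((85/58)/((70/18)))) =5609/72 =77.90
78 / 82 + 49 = 2048 / 41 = 49.95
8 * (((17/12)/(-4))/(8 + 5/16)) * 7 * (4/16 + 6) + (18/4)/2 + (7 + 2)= -835/228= -3.66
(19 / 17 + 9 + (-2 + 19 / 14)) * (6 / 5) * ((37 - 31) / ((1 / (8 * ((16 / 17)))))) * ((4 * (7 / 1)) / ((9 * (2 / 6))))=1385472 / 289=4794.02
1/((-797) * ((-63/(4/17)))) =4/853587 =0.00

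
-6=-6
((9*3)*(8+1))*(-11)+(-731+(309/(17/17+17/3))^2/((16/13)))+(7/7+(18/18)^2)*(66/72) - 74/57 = -1657.95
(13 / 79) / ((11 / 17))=221 / 869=0.25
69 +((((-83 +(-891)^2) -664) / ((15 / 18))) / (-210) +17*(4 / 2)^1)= -775109 / 175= -4429.19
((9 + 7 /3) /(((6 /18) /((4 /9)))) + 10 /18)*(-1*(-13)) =611 /3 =203.67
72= 72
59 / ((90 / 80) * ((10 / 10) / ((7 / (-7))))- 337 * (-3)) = 472 / 8079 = 0.06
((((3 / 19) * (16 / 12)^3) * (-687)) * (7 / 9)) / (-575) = 102592 / 294975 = 0.35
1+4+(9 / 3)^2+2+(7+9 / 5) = 24.80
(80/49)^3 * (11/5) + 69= 9244181/117649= 78.57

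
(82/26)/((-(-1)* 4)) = 41/52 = 0.79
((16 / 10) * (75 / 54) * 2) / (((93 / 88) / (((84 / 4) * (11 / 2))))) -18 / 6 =134683 / 279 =482.73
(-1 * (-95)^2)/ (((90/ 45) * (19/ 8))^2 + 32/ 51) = -7364400/ 18923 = -389.18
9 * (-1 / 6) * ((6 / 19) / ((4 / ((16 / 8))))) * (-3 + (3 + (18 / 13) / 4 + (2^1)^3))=-1953 / 988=-1.98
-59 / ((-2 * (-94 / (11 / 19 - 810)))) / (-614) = -907361 / 2193208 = -0.41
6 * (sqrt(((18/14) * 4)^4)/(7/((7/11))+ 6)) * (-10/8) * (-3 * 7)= 29160/119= 245.04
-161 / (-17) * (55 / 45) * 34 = 3542 / 9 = 393.56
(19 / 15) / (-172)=-19 / 2580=-0.01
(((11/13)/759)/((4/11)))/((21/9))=11/8372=0.00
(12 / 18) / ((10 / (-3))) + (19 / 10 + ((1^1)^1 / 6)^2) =311 / 180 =1.73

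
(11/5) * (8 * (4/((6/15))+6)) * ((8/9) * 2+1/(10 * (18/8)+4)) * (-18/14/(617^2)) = -1219328/706178095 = -0.00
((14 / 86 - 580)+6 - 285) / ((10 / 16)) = -59088 / 43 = -1374.14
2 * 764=1528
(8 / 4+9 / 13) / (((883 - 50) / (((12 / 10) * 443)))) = 2658 / 1547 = 1.72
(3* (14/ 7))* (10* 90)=5400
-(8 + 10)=-18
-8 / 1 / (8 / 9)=-9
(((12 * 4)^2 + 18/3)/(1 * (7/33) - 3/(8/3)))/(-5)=121968/241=506.09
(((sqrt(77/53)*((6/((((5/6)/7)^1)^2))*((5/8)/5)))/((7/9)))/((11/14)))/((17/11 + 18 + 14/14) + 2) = 11907*sqrt(4081)/164300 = 4.63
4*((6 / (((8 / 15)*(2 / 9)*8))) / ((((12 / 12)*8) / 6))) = 1215 / 64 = 18.98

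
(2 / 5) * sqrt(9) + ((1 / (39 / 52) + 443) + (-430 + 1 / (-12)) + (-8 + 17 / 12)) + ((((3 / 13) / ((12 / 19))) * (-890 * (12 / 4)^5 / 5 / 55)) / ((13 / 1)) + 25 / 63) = -3007679 / 234234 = -12.84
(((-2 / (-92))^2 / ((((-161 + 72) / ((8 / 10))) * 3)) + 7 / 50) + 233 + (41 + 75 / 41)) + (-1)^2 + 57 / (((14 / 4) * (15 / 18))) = 600981758737 / 2026837050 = 296.51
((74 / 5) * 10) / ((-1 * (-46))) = 74 / 23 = 3.22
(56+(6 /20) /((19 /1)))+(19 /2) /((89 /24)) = 990547 /16910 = 58.58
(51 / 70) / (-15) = -17 / 350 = -0.05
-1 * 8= -8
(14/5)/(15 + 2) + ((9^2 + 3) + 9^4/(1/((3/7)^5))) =255754733/1428595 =179.03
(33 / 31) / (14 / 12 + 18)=198 / 3565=0.06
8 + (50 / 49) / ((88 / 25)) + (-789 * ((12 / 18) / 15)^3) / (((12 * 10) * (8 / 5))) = 3257212493 / 392931000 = 8.29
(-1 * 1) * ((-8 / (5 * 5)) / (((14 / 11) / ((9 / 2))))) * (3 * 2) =1188 / 175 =6.79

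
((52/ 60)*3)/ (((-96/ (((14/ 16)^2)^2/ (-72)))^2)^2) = 432028097404813/ 3212363732509090716175124398080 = 0.00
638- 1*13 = 625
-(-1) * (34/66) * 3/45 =17/495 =0.03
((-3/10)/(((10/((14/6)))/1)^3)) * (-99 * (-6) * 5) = -11319/1000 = -11.32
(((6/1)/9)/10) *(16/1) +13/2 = 227/30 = 7.57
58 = 58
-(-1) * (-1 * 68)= -68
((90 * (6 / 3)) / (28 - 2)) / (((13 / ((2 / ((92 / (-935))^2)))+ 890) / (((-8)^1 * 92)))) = -28954332000 / 5057749229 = -5.72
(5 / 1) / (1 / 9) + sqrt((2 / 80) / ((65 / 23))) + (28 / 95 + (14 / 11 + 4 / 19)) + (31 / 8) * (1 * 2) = sqrt(598) / 260 + 227927 / 4180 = 54.62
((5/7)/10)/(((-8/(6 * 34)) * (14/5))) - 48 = -19071/392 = -48.65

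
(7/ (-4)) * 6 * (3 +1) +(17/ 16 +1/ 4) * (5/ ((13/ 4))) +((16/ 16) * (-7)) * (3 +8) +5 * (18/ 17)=-98731/ 884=-111.69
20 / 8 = 5 / 2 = 2.50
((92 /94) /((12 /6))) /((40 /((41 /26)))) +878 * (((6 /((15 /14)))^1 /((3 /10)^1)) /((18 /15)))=6008338087 /439920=13657.80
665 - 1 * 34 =631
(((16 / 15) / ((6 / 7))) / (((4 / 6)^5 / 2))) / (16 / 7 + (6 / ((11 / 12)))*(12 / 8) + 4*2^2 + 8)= 14553 / 27800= 0.52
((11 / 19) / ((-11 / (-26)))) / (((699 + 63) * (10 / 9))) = 39 / 24130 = 0.00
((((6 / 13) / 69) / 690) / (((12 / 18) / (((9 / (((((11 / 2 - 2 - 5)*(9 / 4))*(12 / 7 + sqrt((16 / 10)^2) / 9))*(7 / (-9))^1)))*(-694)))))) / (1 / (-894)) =112428 / 6877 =16.35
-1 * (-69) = 69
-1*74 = -74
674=674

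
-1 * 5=-5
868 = 868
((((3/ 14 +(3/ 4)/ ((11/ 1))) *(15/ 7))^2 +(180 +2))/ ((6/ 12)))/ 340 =847700177/ 790217120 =1.07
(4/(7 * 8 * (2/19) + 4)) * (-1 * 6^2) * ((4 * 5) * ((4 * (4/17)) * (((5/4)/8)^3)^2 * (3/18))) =-4453125/6702497792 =-0.00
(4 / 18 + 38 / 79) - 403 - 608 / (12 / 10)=-646273 / 711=-908.96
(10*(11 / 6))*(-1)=-55 / 3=-18.33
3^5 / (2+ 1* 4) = 81 / 2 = 40.50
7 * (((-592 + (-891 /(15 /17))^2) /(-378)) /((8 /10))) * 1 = -25477601 /1080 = -23590.37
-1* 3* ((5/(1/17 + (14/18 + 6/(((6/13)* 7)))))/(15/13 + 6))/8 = -13923/143096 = -0.10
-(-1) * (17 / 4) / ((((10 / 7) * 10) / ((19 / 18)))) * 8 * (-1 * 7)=-15827 / 900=-17.59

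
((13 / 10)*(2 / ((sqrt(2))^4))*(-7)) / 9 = -91 / 180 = -0.51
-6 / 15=-2 / 5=-0.40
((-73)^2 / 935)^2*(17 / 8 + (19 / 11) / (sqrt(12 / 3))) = 7468737383 / 76931800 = 97.08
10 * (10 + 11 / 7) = 810 / 7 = 115.71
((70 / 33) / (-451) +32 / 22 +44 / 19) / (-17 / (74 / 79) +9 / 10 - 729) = -98497145 / 19519530756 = -0.01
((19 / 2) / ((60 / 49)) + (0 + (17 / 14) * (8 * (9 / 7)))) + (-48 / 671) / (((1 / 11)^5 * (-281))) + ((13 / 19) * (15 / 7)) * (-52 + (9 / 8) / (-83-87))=-976837167241 / 65109745680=-15.00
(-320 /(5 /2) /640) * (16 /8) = -2 /5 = -0.40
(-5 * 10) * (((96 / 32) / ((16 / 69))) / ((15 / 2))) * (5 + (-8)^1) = 1035 / 4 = 258.75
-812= -812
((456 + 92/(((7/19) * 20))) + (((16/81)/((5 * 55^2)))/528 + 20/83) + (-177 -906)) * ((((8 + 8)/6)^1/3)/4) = -28857727244438/211403894625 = -136.51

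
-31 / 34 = -0.91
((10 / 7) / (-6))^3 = -125 / 9261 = -0.01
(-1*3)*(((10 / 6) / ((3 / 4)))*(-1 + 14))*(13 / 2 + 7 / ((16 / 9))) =-10855 / 12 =-904.58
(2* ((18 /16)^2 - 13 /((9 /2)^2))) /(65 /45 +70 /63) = 3233 /6624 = 0.49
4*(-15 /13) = -60 /13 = -4.62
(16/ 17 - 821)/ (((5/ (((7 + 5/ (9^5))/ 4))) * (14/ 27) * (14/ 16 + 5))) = -640276052/ 6795495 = -94.22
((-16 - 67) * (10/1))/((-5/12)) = 1992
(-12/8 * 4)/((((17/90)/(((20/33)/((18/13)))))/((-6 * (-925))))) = -14430000/187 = -77165.78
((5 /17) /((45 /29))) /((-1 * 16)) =-29 /2448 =-0.01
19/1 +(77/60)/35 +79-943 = -253489/300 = -844.96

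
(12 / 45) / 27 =4 / 405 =0.01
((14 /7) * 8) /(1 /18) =288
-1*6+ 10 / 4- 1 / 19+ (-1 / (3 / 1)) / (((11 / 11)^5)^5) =-443 / 114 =-3.89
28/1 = 28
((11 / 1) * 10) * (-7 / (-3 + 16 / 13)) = 10010 / 23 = 435.22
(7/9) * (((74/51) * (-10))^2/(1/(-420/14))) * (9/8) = -4791500/867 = -5526.53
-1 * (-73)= 73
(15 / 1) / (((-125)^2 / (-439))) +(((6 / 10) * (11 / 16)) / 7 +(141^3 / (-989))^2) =2750316667091335641 / 342342350000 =8033819.56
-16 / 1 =-16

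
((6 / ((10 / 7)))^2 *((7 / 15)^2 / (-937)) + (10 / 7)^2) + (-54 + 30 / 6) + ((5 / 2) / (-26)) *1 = -70220798373 / 1492172500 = -47.06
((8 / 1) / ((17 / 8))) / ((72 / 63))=3.29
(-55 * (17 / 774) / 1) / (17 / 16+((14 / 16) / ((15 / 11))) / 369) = -4600200 / 4052707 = -1.14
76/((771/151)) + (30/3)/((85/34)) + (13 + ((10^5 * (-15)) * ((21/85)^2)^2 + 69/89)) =-31841042429794/5731127499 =-5555.81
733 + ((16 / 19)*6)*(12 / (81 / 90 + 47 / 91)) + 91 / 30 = 572235371 / 734730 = 778.84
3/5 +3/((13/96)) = 1479/65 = 22.75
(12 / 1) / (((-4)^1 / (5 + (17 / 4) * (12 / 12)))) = -111 / 4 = -27.75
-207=-207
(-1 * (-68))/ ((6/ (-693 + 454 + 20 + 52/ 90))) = -334186/ 135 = -2475.45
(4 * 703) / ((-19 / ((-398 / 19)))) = 58904 / 19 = 3100.21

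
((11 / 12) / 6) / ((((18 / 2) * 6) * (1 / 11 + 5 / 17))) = 0.01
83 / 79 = 1.05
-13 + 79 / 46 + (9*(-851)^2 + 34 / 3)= 899457649 / 138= 6517809.05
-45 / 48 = -15 / 16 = -0.94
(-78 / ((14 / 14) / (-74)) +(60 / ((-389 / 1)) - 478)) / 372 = 1029653 / 72354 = 14.23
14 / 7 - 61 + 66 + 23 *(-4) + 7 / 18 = -1523 / 18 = -84.61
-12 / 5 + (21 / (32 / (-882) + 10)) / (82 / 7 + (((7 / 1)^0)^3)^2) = -4368657 / 1955330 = -2.23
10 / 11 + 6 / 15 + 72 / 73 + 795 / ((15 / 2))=108.30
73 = 73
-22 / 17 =-1.29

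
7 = 7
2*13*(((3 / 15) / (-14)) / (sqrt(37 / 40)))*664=-17264*sqrt(370) / 1295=-256.43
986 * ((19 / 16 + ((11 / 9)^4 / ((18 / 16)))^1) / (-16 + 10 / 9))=-1477017647 / 7033392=-210.00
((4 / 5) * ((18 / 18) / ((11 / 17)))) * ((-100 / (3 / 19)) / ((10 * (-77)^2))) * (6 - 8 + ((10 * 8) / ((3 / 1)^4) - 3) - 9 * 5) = 10258480 / 15848217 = 0.65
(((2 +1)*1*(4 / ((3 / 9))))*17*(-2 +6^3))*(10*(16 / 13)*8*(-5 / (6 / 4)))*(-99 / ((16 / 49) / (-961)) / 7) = -1789151833107.69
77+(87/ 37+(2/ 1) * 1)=3010/ 37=81.35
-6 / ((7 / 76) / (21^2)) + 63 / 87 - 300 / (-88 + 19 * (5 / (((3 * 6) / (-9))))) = -225750261 / 7859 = -28725.06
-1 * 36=-36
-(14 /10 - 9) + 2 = 48 /5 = 9.60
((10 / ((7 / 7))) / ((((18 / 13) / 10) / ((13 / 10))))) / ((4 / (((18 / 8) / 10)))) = 169 / 32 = 5.28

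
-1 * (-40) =40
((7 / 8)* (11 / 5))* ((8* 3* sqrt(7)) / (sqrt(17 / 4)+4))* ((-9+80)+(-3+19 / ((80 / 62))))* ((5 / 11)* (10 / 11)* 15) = -1042335* sqrt(119) / 1034+4169340* sqrt(7) / 517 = 10339.98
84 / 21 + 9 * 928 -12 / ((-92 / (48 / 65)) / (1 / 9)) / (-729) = 9106828364 / 1089855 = 8356.00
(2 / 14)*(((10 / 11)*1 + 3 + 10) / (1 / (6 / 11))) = 918 / 847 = 1.08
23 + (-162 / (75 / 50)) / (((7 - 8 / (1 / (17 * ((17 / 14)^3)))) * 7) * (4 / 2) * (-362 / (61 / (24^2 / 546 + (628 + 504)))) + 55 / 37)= 396410378425367 / 17235237479725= 23.00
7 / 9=0.78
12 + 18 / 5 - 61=-227 / 5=-45.40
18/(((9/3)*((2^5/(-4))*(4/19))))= -57/16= -3.56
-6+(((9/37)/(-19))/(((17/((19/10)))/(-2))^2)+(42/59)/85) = -94511049/15772175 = -5.99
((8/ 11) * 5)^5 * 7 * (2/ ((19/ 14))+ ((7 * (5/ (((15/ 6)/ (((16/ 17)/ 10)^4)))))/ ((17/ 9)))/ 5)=2590849741225984/ 394974400403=6559.54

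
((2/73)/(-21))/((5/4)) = -8/7665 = -0.00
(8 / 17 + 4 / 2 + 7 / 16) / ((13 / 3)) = 2373 / 3536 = 0.67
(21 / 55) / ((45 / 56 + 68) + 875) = 1176 / 2906915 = 0.00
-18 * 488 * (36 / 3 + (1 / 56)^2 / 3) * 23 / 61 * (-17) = 132428181 / 196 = 675653.98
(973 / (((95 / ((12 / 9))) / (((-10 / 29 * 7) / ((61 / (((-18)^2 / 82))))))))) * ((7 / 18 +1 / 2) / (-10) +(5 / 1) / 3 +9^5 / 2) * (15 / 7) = -186163101432 / 1378051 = -135091.59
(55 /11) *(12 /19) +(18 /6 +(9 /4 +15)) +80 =7859 /76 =103.41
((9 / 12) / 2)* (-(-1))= 3 / 8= 0.38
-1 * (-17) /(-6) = -17 /6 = -2.83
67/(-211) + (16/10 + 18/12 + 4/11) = 73021/23210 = 3.15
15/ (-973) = -15/ 973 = -0.02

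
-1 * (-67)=67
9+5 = 14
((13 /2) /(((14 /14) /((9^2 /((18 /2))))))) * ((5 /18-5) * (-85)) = 23481.25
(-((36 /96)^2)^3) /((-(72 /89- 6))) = -21627 /40370176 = -0.00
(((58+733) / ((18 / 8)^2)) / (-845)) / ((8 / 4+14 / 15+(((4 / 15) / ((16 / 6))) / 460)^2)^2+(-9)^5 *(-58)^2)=161904808960000000 / 173929611028448711788825473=0.00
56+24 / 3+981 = 1045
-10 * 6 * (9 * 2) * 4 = -4320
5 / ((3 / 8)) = 40 / 3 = 13.33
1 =1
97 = 97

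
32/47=0.68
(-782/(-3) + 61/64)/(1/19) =954389/192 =4970.78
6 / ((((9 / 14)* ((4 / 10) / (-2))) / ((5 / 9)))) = -700 / 27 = -25.93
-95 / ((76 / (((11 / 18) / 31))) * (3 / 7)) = -385 / 6696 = -0.06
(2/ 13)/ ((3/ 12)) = 8/ 13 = 0.62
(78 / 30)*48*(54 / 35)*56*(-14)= -3773952 / 25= -150958.08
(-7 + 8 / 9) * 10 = -550 / 9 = -61.11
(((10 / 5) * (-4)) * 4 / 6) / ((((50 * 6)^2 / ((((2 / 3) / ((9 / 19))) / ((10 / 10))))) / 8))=-304 / 455625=-0.00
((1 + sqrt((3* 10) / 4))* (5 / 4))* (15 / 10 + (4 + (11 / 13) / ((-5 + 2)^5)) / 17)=8.11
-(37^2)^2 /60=-31236.02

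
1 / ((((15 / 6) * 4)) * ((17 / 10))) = 1 / 17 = 0.06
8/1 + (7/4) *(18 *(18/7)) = 89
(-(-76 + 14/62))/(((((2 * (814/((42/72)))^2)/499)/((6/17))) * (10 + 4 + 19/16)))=709079/3142692828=0.00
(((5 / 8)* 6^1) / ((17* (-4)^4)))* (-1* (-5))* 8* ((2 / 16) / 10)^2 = 3 / 557056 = 0.00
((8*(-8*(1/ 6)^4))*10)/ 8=-5/ 81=-0.06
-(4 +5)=-9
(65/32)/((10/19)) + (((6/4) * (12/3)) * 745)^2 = 1278777847/64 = 19980903.86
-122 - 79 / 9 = -1177 / 9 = -130.78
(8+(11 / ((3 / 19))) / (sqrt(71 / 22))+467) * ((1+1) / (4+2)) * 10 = 2090 * sqrt(1562) / 639+4750 / 3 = 1712.60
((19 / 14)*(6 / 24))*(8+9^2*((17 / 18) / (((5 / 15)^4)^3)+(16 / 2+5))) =220705615 / 16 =13794100.94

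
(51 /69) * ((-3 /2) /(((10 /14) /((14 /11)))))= -2499 /1265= -1.98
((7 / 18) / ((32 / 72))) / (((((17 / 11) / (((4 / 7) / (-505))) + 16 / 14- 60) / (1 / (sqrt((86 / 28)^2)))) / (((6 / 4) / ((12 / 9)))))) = -33957 / 150944792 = -0.00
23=23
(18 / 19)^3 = 5832 / 6859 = 0.85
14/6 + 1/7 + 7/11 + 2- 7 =-436/231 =-1.89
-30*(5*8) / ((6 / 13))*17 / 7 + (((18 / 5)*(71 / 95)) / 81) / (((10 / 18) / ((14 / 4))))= -104971521 / 16625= -6314.08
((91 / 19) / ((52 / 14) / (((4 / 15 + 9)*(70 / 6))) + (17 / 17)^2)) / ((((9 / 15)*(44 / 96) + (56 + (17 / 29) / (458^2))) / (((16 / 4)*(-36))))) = -11.85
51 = 51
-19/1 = -19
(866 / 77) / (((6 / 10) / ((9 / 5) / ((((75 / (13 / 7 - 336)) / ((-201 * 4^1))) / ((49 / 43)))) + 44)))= 34404600416 / 248325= 138546.66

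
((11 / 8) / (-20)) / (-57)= 11 / 9120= 0.00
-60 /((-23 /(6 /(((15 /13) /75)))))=23400 /23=1017.39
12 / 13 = 0.92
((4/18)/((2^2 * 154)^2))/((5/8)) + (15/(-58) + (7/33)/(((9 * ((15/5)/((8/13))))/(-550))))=-10565178157/3621077460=-2.92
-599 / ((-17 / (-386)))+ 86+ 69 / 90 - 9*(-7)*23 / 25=-34313047 / 2550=-13456.10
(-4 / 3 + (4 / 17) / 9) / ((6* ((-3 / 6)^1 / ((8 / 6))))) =800 / 1377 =0.58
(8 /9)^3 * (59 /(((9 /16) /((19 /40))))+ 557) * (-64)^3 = -3665083498496 /32805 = -111723319.57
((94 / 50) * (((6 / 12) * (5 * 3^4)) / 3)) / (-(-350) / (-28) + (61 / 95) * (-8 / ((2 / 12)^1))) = -24111 / 8231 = -2.93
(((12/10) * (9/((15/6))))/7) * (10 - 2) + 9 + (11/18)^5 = 4636840277/330674400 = 14.02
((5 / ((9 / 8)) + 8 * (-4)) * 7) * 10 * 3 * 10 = -173600 / 3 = -57866.67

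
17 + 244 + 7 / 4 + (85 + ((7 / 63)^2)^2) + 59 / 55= 503497921 / 1443420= 348.82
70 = 70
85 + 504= 589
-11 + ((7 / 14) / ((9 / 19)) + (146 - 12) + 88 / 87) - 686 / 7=14129 / 522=27.07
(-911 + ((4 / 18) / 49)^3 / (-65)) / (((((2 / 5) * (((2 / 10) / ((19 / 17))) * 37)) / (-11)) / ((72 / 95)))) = 223460197621012 / 77923285713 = 2867.69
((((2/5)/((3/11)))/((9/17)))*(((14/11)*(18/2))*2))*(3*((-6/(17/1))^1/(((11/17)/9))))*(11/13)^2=-565488/845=-669.22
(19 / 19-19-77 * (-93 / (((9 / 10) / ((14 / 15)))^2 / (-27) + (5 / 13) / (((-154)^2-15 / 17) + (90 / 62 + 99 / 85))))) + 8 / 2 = -4561588735757354 / 21925847179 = -208046.18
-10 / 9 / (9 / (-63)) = 70 / 9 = 7.78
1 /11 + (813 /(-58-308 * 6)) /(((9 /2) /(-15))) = 1.51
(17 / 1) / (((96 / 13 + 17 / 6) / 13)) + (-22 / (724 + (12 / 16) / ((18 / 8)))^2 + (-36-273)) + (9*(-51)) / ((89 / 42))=-168802747570383 / 334940589757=-503.98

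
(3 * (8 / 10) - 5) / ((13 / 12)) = -12 / 5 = -2.40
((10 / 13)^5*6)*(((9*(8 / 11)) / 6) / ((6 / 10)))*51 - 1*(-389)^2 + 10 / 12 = -3704479830383 / 24505338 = -151170.32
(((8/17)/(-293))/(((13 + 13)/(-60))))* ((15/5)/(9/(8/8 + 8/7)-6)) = -400/64753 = -0.01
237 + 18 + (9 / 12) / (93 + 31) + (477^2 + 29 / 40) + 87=565121893 / 2480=227871.73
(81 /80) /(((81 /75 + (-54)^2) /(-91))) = -1365 /43216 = -0.03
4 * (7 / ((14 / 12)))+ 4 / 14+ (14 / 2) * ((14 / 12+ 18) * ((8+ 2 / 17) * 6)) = 780520 / 119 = 6558.99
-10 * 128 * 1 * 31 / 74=-19840 / 37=-536.22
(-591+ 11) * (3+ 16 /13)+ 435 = -26245 /13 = -2018.85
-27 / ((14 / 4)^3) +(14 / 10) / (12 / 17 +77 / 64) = 369128 / 3562055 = 0.10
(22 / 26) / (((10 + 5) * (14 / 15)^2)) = 165 / 2548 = 0.06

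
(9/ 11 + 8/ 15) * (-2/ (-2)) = 223/ 165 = 1.35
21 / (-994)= -3 / 142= -0.02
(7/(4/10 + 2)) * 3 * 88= 770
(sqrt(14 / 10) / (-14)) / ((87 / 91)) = -13 * sqrt(35) / 870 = -0.09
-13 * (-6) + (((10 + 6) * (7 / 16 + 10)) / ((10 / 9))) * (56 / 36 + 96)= 14740.60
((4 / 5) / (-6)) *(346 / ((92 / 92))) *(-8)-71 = 4471 / 15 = 298.07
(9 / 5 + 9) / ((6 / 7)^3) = 343 / 20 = 17.15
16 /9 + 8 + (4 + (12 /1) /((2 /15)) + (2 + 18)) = 1114 /9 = 123.78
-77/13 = -5.92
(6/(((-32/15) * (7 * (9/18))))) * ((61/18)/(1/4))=-305/28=-10.89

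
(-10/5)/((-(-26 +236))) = 1/105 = 0.01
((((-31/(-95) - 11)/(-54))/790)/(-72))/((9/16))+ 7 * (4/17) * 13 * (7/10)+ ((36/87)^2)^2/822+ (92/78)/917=8052134531220866340859/537183169528001703525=14.99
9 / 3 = 3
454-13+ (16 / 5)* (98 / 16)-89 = 1858 / 5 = 371.60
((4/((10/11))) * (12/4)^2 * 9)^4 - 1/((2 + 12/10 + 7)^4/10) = 68219966717990323526/4228250625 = 16134324279.32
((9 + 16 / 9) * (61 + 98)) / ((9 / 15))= 25705 / 9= 2856.11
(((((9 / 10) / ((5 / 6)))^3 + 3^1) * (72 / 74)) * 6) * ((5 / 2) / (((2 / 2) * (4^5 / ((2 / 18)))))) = 99837 / 14800000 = 0.01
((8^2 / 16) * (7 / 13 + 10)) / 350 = 274 / 2275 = 0.12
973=973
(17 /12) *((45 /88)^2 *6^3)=309825 /3872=80.02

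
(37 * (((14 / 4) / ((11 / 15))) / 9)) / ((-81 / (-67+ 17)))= 32375 / 2673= 12.11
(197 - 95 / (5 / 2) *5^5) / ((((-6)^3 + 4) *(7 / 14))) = 118553 / 106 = 1118.42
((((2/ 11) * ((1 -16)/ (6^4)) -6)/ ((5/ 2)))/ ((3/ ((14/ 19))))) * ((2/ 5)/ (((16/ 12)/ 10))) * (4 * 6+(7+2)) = -99827/ 1710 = -58.38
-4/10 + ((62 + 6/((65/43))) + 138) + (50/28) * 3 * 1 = 190123/910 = 208.93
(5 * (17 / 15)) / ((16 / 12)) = 17 / 4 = 4.25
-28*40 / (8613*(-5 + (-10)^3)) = 224 / 1731213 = 0.00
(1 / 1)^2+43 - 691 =-647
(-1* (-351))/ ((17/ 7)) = 144.53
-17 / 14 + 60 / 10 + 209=2993 / 14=213.79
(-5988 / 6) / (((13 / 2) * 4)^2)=-499 / 338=-1.48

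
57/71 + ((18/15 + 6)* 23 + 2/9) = 532367/3195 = 166.63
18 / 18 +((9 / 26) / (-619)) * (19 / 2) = 0.99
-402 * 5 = -2010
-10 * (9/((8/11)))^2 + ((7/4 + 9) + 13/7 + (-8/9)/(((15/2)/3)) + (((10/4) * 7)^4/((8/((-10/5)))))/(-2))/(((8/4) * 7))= -391257341/564480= -693.13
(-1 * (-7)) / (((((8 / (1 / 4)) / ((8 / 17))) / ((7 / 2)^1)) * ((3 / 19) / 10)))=4655 / 204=22.82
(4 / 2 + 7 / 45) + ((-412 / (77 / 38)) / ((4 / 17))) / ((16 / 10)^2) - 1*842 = -130549577 / 110880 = -1177.40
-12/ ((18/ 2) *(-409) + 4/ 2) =0.00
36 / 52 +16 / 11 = 2.15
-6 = -6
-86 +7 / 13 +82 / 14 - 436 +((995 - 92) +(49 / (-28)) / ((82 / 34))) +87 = 7069051 / 14924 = 473.67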